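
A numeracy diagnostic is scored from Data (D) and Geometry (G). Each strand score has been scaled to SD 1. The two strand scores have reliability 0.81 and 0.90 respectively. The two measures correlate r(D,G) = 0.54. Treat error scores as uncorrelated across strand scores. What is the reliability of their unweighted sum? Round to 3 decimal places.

Var(D+G) = 2 + 2·[0.54] = 2 + 1.08 = 3.08.
Under uncorrelated errors the observed covariances equal the true-score covariances, so only the own-variance terms attenuate.
True-score variance = [0.81 + 0.90] + 1.08 = 1.71 + 1.08 = 2.79.
Reliability = 2.79 / 3.08 = 0.906.

0.906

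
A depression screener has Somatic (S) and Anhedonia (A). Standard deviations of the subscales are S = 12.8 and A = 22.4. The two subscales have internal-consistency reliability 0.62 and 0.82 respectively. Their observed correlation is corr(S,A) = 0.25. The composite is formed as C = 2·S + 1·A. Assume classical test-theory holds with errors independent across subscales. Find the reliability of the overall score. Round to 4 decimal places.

0.7650

Var(C) = 2²·12.8² + 22.4² + 2·[2·12.8·22.4·0.25] = 1157.12 + 286.72 = 1443.84.
Because errors are independent across components, Cov(Tᵢ,Tⱼ) = Cov(Xᵢ,Xⱼ); the off-diagonal part of the true-score variance is the same as above.
True-score variance = [2²·12.8²·0.62 + 22.4²·0.82] + 286.72 = 817.766 + 286.72 = 1104.49.
Reliability = 1104.49 / 1443.84 = 0.7650.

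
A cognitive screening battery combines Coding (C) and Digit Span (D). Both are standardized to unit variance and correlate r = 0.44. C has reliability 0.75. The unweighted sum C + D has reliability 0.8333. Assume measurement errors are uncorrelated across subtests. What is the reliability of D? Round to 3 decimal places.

Var(C+D) = 2 + 2·0.44 = 2.880.
True-score variance = ρ_C + ρ_D + 2·0.44, so 0.8333 = (0.75 + ρ_D + 0.88) / 2.880.
ρ_D = 0.8333·2.880 − 0.75 − 0.88 = 0.770.

0.770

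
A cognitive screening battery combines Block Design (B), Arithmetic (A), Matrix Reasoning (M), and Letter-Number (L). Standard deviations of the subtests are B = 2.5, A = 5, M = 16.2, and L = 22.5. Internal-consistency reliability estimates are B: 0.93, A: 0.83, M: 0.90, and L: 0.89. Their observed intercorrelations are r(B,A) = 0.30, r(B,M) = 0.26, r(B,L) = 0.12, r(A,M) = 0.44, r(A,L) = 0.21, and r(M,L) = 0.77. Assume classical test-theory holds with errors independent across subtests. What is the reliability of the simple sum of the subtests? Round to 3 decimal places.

0.943

Var(B+A+M+L) = 2.5² + 5² + 16.2² + 22.5² + 2·[2.5·5·0.30 + 2.5·16.2·0.26 + 2.5·22.5·0.12 + 5·16.2·0.44 + 5·22.5·0.21 + 16.2·22.5·0.77] = 799.94 + 721.92 = 1521.86.
Under uncorrelated errors the observed covariances equal the true-score covariances, so only the own-variance terms attenuate.
True-score variance = [2.5²·0.93 + 5²·0.83 + 16.2²·0.90 + 22.5²·0.89] + 721.92 = 713.321 + 721.92 = 1435.24.
Reliability = 1435.24 / 1521.86 = 0.943.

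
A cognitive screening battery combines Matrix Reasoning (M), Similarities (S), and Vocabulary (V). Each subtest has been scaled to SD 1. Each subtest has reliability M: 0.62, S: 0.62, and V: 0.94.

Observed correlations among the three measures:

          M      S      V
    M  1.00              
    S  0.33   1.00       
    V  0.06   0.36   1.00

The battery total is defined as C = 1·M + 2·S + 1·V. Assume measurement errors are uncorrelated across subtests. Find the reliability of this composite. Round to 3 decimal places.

0.779

Var(C) = 1 + 2² + 1 + 2·[2·0.33 + 0.06 + 2·0.36] = 6 + 2.88 = 8.88.
With uncorrelated errors the cross-covariances are all true-score covariance, so they carry over unchanged; only the diagonal terms shrink to ρᵢσᵢ².
True-score variance = [0.62 + 2²·0.62 + 0.94] + 2.88 = 4.04 + 2.88 = 6.92.
Reliability = 6.92 / 8.88 = 0.779.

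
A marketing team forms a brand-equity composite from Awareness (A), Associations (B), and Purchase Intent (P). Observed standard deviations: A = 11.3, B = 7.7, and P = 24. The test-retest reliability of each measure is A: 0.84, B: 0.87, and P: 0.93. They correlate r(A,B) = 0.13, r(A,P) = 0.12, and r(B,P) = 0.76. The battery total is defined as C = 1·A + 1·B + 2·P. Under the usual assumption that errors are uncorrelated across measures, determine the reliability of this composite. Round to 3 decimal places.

0.941

Var(C) = 11.3² + 7.7² + 2²·24² + 2·[11.3·7.7·0.13 + 2·11.3·24·0.12 + 2·7.7·24·0.76] = 2490.98 + 714.591 = 3205.57.
Under uncorrelated errors the observed covariances equal the true-score covariances, so only the own-variance terms attenuate.
True-score variance = [11.3²·0.84 + 7.7²·0.87 + 2²·24²·0.93] + 714.591 = 2301.56 + 714.591 = 3016.15.
Reliability = 3016.15 / 3205.57 = 0.941.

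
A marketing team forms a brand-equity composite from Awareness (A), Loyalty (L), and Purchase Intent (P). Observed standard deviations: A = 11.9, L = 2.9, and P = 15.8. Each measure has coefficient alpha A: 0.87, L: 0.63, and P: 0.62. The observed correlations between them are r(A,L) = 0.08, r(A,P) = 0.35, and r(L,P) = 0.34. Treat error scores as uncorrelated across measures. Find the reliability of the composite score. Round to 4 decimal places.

0.7951

Var(A+L+P) = 11.9² + 2.9² + 15.8² + 2·[11.9·2.9·0.08 + 11.9·15.8·0.35 + 2.9·15.8·0.34] = 399.66 + 168.293 = 567.953.
Under uncorrelated errors the observed covariances equal the true-score covariances, so only the own-variance terms attenuate.
True-score variance = [11.9²·0.87 + 2.9²·0.63 + 15.8²·0.62] + 168.293 = 283.276 + 168.293 = 451.569.
Reliability = 451.569 / 567.953 = 0.7951.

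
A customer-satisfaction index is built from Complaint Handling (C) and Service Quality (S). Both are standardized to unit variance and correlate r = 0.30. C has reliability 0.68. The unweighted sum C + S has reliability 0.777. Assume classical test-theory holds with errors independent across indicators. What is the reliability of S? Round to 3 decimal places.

0.740

Var(C+S) = 2 + 2·0.30 = 2.600.
True-score variance = ρ_C + ρ_S + 2·0.30, so 0.777 = (0.68 + ρ_S + 0.60) / 2.600.
ρ_S = 0.777·2.600 − 0.68 − 0.60 = 0.740.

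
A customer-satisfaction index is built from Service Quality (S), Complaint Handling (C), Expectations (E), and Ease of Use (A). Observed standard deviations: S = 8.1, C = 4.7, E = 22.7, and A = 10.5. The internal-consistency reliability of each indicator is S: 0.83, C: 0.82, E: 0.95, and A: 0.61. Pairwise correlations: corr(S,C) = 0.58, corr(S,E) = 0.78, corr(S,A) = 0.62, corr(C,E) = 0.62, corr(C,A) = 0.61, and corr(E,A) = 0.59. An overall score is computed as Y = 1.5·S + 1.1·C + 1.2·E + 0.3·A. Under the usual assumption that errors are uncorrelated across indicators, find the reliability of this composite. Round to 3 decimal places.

Var(Y) = 1.5²·8.1² + 1.1²·4.7² + 1.2²·22.7² + 0.3²·10.5² + 2·[1.65·8.1·4.7·0.58 + 1.8·8.1·22.7·0.78 + 0.45·8.1·10.5·0.62 + 1.32·4.7·22.7·0.62 + 0.33·4.7·10.5·0.61 + 0.36·22.7·10.5·0.59] = 926.291 + 932.38 = 1858.67.
Because errors are independent across components, Cov(Tᵢ,Tⱼ) = Cov(Xᵢ,Xⱼ); the off-diagonal part of the true-score variance is the same as above.
True-score variance = [1.5²·8.1²·0.83 + 1.1²·4.7²·0.82 + 1.2²·22.7²·0.95 + 0.3²·10.5²·0.61] + 932.38 = 855.414 + 932.38 = 1787.79.
Reliability = 1787.79 / 1858.67 = 0.962.

0.962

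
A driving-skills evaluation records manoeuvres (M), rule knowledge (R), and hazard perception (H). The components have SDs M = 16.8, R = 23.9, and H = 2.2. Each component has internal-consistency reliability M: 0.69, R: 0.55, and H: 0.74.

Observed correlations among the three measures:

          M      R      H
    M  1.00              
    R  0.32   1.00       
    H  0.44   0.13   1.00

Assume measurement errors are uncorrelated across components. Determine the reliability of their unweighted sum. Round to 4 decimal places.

Var(M+R+H) = 16.8² + 23.9² + 2.2² + 2·[16.8·23.9·0.32 + 16.8·2.2·0.44 + 23.9·2.2·0.13] = 858.29 + 303.168 = 1161.46.
Under uncorrelated errors the observed covariances equal the true-score covariances, so only the own-variance terms attenuate.
True-score variance = [16.8²·0.69 + 23.9²·0.55 + 2.2²·0.74] + 303.168 = 512.493 + 303.168 = 815.661.
Reliability = 815.661 / 1161.46 = 0.7023.

0.7023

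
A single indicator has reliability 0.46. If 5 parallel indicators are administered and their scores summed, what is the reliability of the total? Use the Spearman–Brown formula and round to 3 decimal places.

0.810

ρ_k = kρ / (1 + (k−1)ρ) = 5·0.46 / (1 + 4·0.46) = 2.300 / 2.840 = 0.810.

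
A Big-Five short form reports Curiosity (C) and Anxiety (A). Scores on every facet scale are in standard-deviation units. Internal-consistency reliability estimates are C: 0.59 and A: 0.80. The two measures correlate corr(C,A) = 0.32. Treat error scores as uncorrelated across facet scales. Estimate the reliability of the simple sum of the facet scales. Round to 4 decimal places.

0.7689

Var(C+A) = 2 + 2·[0.32] = 2 + 0.64 = 2.64.
Under uncorrelated errors the observed covariances equal the true-score covariances, so only the own-variance terms attenuate.
True-score variance = [0.59 + 0.80] + 0.64 = 1.39 + 0.64 = 2.03.
Reliability = 2.03 / 2.64 = 0.7689.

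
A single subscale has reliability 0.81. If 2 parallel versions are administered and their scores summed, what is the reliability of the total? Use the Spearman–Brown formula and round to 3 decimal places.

0.895

ρ_k = kρ / (1 + (k−1)ρ) = 2·0.81 / (1 + 1·0.81) = 1.620 / 1.810 = 0.895.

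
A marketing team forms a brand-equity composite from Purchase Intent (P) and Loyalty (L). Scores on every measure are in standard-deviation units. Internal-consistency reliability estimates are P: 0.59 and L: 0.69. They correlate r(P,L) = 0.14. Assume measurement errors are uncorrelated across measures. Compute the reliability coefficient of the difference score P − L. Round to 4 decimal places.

0.5814

Var(P−L) = 1 + 1 − 2·0.14 = 2 − 0.28 = 1.72.
With uncorrelated errors the cross-covariances are all true-score covariance, so they carry over unchanged; only the diagonal terms shrink to ρᵢσᵢ².
True-score variance = [0.59 + 0.69] − 0.28 = 1.28 − 0.28 = 1.
Reliability = 1 / 1.72 = 0.5814.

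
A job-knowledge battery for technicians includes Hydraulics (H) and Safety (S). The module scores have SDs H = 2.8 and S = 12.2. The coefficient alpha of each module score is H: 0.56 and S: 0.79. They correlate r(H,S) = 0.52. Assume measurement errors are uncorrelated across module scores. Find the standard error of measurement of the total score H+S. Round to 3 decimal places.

Var(total) = 156.68 + 35.5264 = 192.206.
True-score variance = 121.974 + 35.5264 = 157.5, so reliability = 0.8194.
Error variance = 192.206 − 157.5 = 34.706; SEM = √34.706 = 5.891.

5.891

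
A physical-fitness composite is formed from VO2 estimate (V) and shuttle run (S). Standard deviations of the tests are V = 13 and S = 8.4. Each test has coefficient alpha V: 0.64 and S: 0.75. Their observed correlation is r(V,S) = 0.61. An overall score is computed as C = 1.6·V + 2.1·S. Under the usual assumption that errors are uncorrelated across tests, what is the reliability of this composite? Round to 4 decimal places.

0.8040

Var(C) = 1.6²·13² + 2.1²·8.4² + 2·[3.36·13·8.4·0.61] = 743.81 + 447.633 = 1191.44.
Because errors are independent across components, Cov(Tᵢ,Tⱼ) = Cov(Xᵢ,Xⱼ); the off-diagonal part of the true-score variance is the same as above.
True-score variance = [1.6²·13²·0.64 + 2.1²·8.4²·0.75] + 447.633 = 510.267 + 447.633 = 957.899.
Reliability = 957.899 / 1191.44 = 0.8040.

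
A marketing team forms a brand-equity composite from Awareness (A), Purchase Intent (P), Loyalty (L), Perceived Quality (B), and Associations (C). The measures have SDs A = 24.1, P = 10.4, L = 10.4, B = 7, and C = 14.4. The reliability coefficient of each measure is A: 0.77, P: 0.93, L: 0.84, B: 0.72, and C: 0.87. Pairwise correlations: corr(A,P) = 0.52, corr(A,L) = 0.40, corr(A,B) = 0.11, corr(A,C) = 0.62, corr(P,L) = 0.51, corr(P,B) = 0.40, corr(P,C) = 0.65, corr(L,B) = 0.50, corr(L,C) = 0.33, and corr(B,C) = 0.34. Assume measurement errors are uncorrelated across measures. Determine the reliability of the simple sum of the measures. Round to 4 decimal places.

0.9230

Var(A+P+L+B+C) = 24.1² + 10.4² + 10.4² + 7² + 14.4² + 2·[24.1·10.4·0.52 + 24.1·10.4·0.40 + 24.1·7·0.11 + 24.1·14.4·0.62 + 10.4·10.4·0.51 + 10.4·7·0.40 + 10.4·14.4·0.65 + 10.4·7·0.50 + 10.4·14.4·0.33 + 7·14.4·0.34] = 1053.49 + 1532.06 = 2585.55.
Because errors are independent across components, Cov(Tᵢ,Tⱼ) = Cov(Xᵢ,Xⱼ); the off-diagonal part of the true-score variance is the same as above.
True-score variance = [24.1²·0.77 + 10.4²·0.93 + 10.4²·0.84 + 7²·0.72 + 14.4²·0.87] + 1532.06 = 854.35 + 1532.06 = 2386.41.
Reliability = 2386.41 / 2585.55 = 0.9230.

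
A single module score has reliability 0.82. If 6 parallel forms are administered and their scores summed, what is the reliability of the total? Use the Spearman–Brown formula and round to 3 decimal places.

0.965

ρ_k = kρ / (1 + (k−1)ρ) = 6·0.82 / (1 + 5·0.82) = 4.920 / 5.100 = 0.965.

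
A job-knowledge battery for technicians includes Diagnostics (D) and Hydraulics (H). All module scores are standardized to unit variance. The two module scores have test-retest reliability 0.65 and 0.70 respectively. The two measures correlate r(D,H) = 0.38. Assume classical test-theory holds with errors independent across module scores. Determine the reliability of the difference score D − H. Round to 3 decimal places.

0.476

Var(D−H) = 1 + 1 − 2·0.38 = 2 − 0.76 = 1.24.
Because errors are independent across components, Cov(Tᵢ,Tⱼ) = Cov(Xᵢ,Xⱼ); the off-diagonal part of the true-score variance is the same as above.
True-score variance = [0.65 + 0.70] − 0.76 = 1.35 − 0.76 = 0.59.
Reliability = 0.59 / 1.24 = 0.476.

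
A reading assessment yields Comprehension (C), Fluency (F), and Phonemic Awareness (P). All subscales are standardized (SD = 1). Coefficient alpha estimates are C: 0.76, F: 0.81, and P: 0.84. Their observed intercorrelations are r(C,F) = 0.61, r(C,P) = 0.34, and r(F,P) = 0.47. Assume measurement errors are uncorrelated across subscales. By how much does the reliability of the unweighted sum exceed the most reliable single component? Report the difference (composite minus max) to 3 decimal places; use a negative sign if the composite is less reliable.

0.059

Var(sum) = 3 + 2.84 = 5.84; true-score variance = 2.41 + 2.84 = 5.25; composite reliability = 0.8990.
Max component reliability = 0.8400.
Difference = 0.8990 − 0.8400 = 0.059.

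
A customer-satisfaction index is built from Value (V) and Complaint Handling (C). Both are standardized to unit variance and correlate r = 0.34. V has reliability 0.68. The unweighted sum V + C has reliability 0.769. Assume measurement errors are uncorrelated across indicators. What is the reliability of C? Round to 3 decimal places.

0.701

Var(V+C) = 2 + 2·0.34 = 2.680.
True-score variance = ρ_V + ρ_C + 2·0.34, so 0.769 = (0.68 + ρ_C + 0.68) / 2.680.
ρ_C = 0.769·2.680 − 0.68 − 0.68 = 0.701.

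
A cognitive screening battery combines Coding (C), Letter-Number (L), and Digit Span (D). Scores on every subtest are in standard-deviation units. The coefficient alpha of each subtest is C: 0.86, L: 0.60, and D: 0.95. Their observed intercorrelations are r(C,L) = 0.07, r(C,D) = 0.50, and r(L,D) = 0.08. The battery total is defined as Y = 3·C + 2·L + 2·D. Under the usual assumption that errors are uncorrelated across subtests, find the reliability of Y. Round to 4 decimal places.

Var(Y) = 3² + 2² + 2² + 2·[6·0.07 + 6·0.50 + 4·0.08] = 17 + 7.48 = 24.48.
With uncorrelated errors the cross-covariances are all true-score covariance, so they carry over unchanged; only the diagonal terms shrink to ρᵢσᵢ².
True-score variance = [3²·0.86 + 2²·0.60 + 2²·0.95] + 7.48 = 13.94 + 7.48 = 21.42.
Reliability = 21.42 / 24.48 = 0.8750.

0.8750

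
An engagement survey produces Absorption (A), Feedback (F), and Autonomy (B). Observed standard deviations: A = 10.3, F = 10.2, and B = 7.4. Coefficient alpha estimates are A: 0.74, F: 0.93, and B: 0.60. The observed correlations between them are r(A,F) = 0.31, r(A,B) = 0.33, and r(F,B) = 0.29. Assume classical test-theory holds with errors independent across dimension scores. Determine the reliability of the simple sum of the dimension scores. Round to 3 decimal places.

0.866

Var(A+F+B) = 10.3² + 10.2² + 7.4² + 2·[10.3·10.2·0.31 + 10.3·7.4·0.33 + 10.2·7.4·0.29] = 264.89 + 159.221 = 424.111.
Because errors are independent across components, Cov(Tᵢ,Tⱼ) = Cov(Xᵢ,Xⱼ); the off-diagonal part of the true-score variance is the same as above.
True-score variance = [10.3²·0.74 + 10.2²·0.93 + 7.4²·0.60] + 159.221 = 208.12 + 159.221 = 367.341.
Reliability = 367.341 / 424.111 = 0.866.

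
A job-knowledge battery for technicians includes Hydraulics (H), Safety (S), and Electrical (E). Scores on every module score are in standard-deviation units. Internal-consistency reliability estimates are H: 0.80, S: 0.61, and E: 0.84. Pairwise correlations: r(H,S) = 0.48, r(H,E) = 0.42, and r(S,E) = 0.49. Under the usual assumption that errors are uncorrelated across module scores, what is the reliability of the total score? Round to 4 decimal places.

Var(H+S+E) = 3 + 2·[0.48 + 0.42 + 0.49] = 3 + 2.78 = 5.78.
With uncorrelated errors the cross-covariances are all true-score covariance, so they carry over unchanged; only the diagonal terms shrink to ρᵢσᵢ².
True-score variance = [0.80 + 0.61 + 0.84] + 2.78 = 2.25 + 2.78 = 5.03.
Reliability = 5.03 / 5.78 = 0.8702.

0.8702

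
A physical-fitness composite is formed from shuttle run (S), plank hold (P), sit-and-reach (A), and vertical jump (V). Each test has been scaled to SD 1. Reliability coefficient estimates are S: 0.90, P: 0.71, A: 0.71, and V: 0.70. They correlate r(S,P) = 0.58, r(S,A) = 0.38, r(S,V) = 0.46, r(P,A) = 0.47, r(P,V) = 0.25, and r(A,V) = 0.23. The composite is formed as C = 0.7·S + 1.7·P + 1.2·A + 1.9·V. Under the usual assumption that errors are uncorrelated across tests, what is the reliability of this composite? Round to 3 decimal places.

Var(C) = 0.7² + 1.7² + 1.2² + 1.9² + 2·[1.19·0.58 + 0.84·0.38 + 1.33·0.46 + 2.04·0.47 + 3.23·0.25 + 2.28·0.23] = 8.43 + 7.8238 = 16.2538.
Under uncorrelated errors the observed covariances equal the true-score covariances, so only the own-variance terms attenuate.
True-score variance = [0.7²·0.90 + 1.7²·0.71 + 1.2²·0.71 + 1.9²·0.70] + 7.8238 = 6.0423 + 7.8238 = 13.8661.
Reliability = 13.8661 / 16.2538 = 0.853.

0.853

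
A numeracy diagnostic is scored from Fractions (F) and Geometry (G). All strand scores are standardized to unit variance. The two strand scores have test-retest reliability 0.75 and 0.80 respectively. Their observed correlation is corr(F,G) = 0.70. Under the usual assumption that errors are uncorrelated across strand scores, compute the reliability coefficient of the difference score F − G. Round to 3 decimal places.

Var(F−G) = 1 + 1 − 2·0.70 = 2 − 1.4 = 0.6.
Because errors are independent across components, Cov(Tᵢ,Tⱼ) = Cov(Xᵢ,Xⱼ); the off-diagonal part of the true-score variance is the same as above.
True-score variance = [0.75 + 0.80] − 1.4 = 1.55 − 1.4 = 0.15.
Reliability = 0.15 / 0.6 = 0.250.

0.250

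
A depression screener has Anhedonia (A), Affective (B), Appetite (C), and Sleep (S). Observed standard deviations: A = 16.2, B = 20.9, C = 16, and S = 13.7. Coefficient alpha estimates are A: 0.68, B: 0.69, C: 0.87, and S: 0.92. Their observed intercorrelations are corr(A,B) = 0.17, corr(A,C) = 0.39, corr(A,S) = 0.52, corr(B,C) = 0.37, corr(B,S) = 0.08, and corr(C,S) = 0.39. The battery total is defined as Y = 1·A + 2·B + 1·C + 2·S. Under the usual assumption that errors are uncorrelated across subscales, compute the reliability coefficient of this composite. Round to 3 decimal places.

0.854

Var(Y) = 16.2² + 2²·20.9² + 16² + 2²·13.7² + 2·[2·16.2·20.9·0.17 + 16.2·16·0.39 + 2·16.2·13.7·0.52 + 2·20.9·16·0.37 + 4·20.9·13.7·0.08 + 2·16·13.7·0.39] = 3016.44 + 1914.16 = 4930.6.
With uncorrelated errors the cross-covariances are all true-score covariance, so they carry over unchanged; only the diagonal terms shrink to ρᵢσᵢ².
True-score variance = [16.2²·0.68 + 2²·20.9²·0.69 + 16²·0.87 + 2²·13.7²·0.92] + 1914.16 = 2297.47 + 1914.16 = 4211.63.
Reliability = 4211.63 / 4930.6 = 0.854.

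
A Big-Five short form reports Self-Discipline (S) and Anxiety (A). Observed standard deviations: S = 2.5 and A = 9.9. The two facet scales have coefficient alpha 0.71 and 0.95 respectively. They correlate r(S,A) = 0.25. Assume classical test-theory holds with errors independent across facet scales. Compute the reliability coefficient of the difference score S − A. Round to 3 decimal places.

0.927

Var(S−A) = 2.5² + 9.9² − 2·2.5·9.9·0.25 = 104.26 − 12.375 = 91.885.
With uncorrelated errors the cross-covariances are all true-score covariance, so they carry over unchanged; only the diagonal terms shrink to ρᵢσᵢ².
True-score variance = [2.5²·0.71 + 9.9²·0.95] − 12.375 = 97.547 − 12.375 = 85.172.
Reliability = 85.172 / 91.885 = 0.927.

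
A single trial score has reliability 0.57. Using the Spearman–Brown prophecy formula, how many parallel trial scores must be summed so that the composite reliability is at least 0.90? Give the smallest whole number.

7

k ≥ ρ*(1−ρ₁)/(ρ₁(1−ρ*)) = 0.90·0.43 / (0.57·0.10) = 6.789.
Smallest integer k = 7.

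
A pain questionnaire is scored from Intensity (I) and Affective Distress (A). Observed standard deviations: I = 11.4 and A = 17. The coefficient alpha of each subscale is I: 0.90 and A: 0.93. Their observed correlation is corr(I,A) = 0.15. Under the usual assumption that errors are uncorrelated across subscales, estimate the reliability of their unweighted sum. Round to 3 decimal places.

0.930

Var(I+A) = 11.4² + 17² + 2·[11.4·17·0.15] = 418.96 + 58.14 = 477.1.
Because errors are independent across components, Cov(Tᵢ,Tⱼ) = Cov(Xᵢ,Xⱼ); the off-diagonal part of the true-score variance is the same as above.
True-score variance = [11.4²·0.90 + 17²·0.93] + 58.14 = 385.734 + 58.14 = 443.874.
Reliability = 443.874 / 477.1 = 0.930.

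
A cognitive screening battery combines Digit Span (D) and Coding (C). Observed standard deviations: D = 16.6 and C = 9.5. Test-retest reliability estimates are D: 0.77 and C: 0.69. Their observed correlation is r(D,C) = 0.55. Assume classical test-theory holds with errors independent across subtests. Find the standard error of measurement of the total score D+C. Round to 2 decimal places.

Var(total) = 365.81 + 173.47 = 539.28.
True-score variance = 274.454 + 173.47 = 447.924, so reliability = 0.8306.
Error variance = 539.28 − 447.924 = 91.3563; SEM = √91.3563 = 9.56.

9.56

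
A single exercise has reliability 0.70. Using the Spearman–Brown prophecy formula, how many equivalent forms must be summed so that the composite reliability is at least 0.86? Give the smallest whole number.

k ≥ ρ*(1−ρ₁)/(ρ₁(1−ρ*)) = 0.86·0.30 / (0.70·0.14) = 2.633.
Smallest integer k = 3.

3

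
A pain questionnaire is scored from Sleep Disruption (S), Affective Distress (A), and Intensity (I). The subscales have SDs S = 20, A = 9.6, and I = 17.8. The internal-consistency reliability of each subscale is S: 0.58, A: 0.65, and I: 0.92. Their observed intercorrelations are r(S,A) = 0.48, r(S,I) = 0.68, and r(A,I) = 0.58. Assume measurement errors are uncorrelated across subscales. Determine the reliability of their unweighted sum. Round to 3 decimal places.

Var(S+A+I) = 20² + 9.6² + 17.8² + 2·[20·9.6·0.48 + 20·17.8·0.68 + 9.6·17.8·0.58] = 809 + 866.701 = 1675.7.
With uncorrelated errors the cross-covariances are all true-score covariance, so they carry over unchanged; only the diagonal terms shrink to ρᵢσᵢ².
True-score variance = [20²·0.58 + 9.6²·0.65 + 17.8²·0.92] + 866.701 = 583.397 + 866.701 = 1450.1.
Reliability = 1450.1 / 1675.7 = 0.865.

0.865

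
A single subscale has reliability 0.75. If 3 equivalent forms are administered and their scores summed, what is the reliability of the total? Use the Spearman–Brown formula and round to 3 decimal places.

0.900

ρ_k = kρ / (1 + (k−1)ρ) = 3·0.75 / (1 + 2·0.75) = 2.250 / 2.500 = 0.900.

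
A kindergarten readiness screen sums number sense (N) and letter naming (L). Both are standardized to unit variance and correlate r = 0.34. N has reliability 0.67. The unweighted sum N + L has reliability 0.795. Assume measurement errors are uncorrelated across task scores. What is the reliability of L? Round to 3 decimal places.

0.781

Var(N+L) = 2 + 2·0.34 = 2.680.
True-score variance = ρ_N + ρ_L + 2·0.34, so 0.795 = (0.67 + ρ_L + 0.68) / 2.680.
ρ_L = 0.795·2.680 − 0.67 − 0.68 = 0.781.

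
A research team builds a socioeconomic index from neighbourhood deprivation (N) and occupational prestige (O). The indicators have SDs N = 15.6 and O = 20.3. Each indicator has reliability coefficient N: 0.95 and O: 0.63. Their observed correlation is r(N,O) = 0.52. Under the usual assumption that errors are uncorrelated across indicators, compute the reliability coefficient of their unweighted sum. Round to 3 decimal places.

0.833

Var(N+O) = 15.6² + 20.3² + 2·[15.6·20.3·0.52] = 655.45 + 329.347 = 984.797.
Under uncorrelated errors the observed covariances equal the true-score covariances, so only the own-variance terms attenuate.
True-score variance = [15.6²·0.95 + 20.3²·0.63] + 329.347 = 490.809 + 329.347 = 820.156.
Reliability = 820.156 / 984.797 = 0.833.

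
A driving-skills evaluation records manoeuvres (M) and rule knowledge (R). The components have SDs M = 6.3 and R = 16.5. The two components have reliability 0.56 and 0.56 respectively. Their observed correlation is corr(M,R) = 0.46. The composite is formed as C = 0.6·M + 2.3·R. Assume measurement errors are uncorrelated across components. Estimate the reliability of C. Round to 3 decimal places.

0.597

Var(C) = 0.6²·6.3² + 2.3²·16.5² + 2·[1.38·6.3·16.5·0.46] = 1454.49 + 131.975 = 1586.47.
Under uncorrelated errors the observed covariances equal the true-score covariances, so only the own-variance terms attenuate.
True-score variance = [0.6²·6.3²·0.56 + 2.3²·16.5²·0.56] + 131.975 = 814.515 + 131.975 = 946.49.
Reliability = 946.49 / 1586.47 = 0.597.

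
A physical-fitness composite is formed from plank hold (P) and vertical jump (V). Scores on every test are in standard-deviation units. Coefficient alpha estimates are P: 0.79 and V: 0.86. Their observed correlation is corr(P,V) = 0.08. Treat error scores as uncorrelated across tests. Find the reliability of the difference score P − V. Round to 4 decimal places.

Var(P−V) = 1 + 1 − 2·0.08 = 2 − 0.16 = 1.84.
Under uncorrelated errors the observed covariances equal the true-score covariances, so only the own-variance terms attenuate.
True-score variance = [0.79 + 0.86] − 0.16 = 1.65 − 0.16 = 1.49.
Reliability = 1.49 / 1.84 = 0.8098.

0.8098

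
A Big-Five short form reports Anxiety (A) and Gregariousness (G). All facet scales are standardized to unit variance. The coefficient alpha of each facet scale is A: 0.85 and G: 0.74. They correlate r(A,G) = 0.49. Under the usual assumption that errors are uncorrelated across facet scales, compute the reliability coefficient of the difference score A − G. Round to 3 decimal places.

Var(A−G) = 1 + 1 − 2·0.49 = 2 − 0.98 = 1.02.
Under uncorrelated errors the observed covariances equal the true-score covariances, so only the own-variance terms attenuate.
True-score variance = [0.85 + 0.74] − 0.98 = 1.59 − 0.98 = 0.61.
Reliability = 0.61 / 1.02 = 0.598.

0.598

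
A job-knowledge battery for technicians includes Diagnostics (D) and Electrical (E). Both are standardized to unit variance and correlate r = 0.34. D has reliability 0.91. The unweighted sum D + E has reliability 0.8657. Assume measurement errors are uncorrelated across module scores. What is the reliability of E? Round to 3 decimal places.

Var(D+E) = 2 + 2·0.34 = 2.680.
True-score variance = ρ_D + ρ_E + 2·0.34, so 0.8657 = (0.91 + ρ_E + 0.68) / 2.680.
ρ_E = 0.8657·2.680 − 0.91 − 0.68 = 0.730.

0.730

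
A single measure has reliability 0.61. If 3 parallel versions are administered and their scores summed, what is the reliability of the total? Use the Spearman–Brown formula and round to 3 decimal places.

0.824

ρ_k = kρ / (1 + (k−1)ρ) = 3·0.61 / (1 + 2·0.61) = 1.830 / 2.220 = 0.824.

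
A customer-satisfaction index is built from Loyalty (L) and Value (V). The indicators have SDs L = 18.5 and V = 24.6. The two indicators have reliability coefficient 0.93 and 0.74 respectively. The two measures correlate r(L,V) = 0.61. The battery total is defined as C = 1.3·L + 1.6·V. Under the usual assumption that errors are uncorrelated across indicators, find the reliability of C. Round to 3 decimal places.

Var(C) = 1.3²·18.5² + 1.6²·24.6² + 2·[2.08·18.5·24.6·0.61] = 2127.61 + 1154.86 = 3282.47.
Under uncorrelated errors the observed covariances equal the true-score covariances, so only the own-variance terms attenuate.
True-score variance = [1.3²·18.5²·0.93 + 1.6²·24.6²·0.74] + 1154.86 = 1684.33 + 1154.86 = 2839.19.
Reliability = 2839.19 / 3282.47 = 0.865.

0.865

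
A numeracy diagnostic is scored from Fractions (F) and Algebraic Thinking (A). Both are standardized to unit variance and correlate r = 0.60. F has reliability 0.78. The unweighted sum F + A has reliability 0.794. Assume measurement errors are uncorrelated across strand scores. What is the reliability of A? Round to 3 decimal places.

Var(F+A) = 2 + 2·0.60 = 3.200.
True-score variance = ρ_F + ρ_A + 2·0.60, so 0.794 = (0.78 + ρ_A + 1.20) / 3.200.
ρ_A = 0.794·3.200 − 0.78 − 1.20 = 0.561.

0.561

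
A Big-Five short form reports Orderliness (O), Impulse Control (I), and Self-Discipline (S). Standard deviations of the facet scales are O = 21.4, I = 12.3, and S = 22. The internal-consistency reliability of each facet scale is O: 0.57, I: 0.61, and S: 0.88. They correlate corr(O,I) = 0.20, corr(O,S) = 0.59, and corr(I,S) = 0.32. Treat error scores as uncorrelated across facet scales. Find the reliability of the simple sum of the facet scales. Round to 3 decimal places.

Var(O+I+S) = 21.4² + 12.3² + 22² + 2·[21.4·12.3·0.20 + 21.4·22·0.59 + 12.3·22·0.32] = 1093.25 + 834.016 = 1927.27.
With uncorrelated errors the cross-covariances are all true-score covariance, so they carry over unchanged; only the diagonal terms shrink to ρᵢσᵢ².
True-score variance = [21.4²·0.57 + 12.3²·0.61 + 22²·0.88] + 834.016 = 779.244 + 834.016 = 1613.26.
Reliability = 1613.26 / 1927.27 = 0.837.

0.837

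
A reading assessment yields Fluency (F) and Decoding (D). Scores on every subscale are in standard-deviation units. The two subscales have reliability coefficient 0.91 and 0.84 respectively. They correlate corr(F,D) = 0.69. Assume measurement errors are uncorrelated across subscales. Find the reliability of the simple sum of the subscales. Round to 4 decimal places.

Var(F+D) = 2 + 2·[0.69] = 2 + 1.38 = 3.38.
With uncorrelated errors the cross-covariances are all true-score covariance, so they carry over unchanged; only the diagonal terms shrink to ρᵢσᵢ².
True-score variance = [0.91 + 0.84] + 1.38 = 1.75 + 1.38 = 3.13.
Reliability = 3.13 / 3.38 = 0.9260.

0.9260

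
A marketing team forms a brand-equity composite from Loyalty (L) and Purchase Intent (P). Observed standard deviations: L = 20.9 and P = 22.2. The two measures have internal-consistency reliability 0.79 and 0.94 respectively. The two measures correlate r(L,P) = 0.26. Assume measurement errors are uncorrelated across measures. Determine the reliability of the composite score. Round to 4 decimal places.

0.8964

Var(L+P) = 20.9² + 22.2² + 2·[20.9·22.2·0.26] = 929.65 + 241.27 = 1170.92.
Under uncorrelated errors the observed covariances equal the true-score covariances, so only the own-variance terms attenuate.
True-score variance = [20.9²·0.79 + 22.2²·0.94] + 241.27 = 808.349 + 241.27 = 1049.62.
Reliability = 1049.62 / 1170.92 = 0.8964.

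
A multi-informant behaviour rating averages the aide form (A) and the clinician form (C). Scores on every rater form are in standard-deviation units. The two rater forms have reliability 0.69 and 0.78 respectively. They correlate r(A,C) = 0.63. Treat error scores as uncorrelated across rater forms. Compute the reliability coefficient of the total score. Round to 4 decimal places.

0.8374

Var(A+C) = 2 + 2·[0.63] = 2 + 1.26 = 3.26.
Under uncorrelated errors the observed covariances equal the true-score covariances, so only the own-variance terms attenuate.
True-score variance = [0.69 + 0.78] + 1.26 = 1.47 + 1.26 = 2.73.
Reliability = 2.73 / 3.26 = 0.8374.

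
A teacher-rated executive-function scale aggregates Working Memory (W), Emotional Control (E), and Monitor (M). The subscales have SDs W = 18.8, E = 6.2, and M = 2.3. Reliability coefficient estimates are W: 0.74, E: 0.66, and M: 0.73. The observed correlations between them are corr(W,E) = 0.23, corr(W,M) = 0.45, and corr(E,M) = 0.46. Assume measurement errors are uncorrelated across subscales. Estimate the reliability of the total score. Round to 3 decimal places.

Var(W+E+M) = 18.8² + 6.2² + 2.3² + 2·[18.8·6.2·0.23 + 18.8·2.3·0.45 + 6.2·2.3·0.46] = 397.17 + 105.653 = 502.823.
With uncorrelated errors the cross-covariances are all true-score covariance, so they carry over unchanged; only the diagonal terms shrink to ρᵢσᵢ².
True-score variance = [18.8²·0.74 + 6.2²·0.66 + 2.3²·0.73] + 105.653 = 290.778 + 105.653 = 396.431.
Reliability = 396.431 / 502.823 = 0.788.

0.788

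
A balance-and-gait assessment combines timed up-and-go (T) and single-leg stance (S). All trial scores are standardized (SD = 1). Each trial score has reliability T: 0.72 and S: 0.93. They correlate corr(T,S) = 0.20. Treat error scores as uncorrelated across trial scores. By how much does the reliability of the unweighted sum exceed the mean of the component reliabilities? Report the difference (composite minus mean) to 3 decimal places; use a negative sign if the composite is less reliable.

0.029

Var(sum) = 2 + 0.4 = 2.4; true-score variance = 1.65 + 0.4 = 2.05; composite reliability = 0.8542.
Mean component reliability = 0.8250.
Difference = 0.8542 − 0.8250 = 0.029.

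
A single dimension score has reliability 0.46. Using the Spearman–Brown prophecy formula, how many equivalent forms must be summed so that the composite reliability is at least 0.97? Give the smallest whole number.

38

k ≥ ρ*(1−ρ₁)/(ρ₁(1−ρ*)) = 0.97·0.54 / (0.46·0.03) = 37.957.
Smallest integer k = 38.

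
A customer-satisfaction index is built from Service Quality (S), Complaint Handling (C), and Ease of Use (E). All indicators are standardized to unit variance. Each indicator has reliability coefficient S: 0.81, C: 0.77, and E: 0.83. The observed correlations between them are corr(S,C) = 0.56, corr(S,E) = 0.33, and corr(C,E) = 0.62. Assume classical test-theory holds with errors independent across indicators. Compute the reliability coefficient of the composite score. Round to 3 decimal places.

Var(S+C+E) = 3 + 2·[0.56 + 0.33 + 0.62] = 3 + 3.02 = 6.02.
Because errors are independent across components, Cov(Tᵢ,Tⱼ) = Cov(Xᵢ,Xⱼ); the off-diagonal part of the true-score variance is the same as above.
True-score variance = [0.81 + 0.77 + 0.83] + 3.02 = 2.41 + 3.02 = 5.43.
Reliability = 5.43 / 6.02 = 0.902.

0.902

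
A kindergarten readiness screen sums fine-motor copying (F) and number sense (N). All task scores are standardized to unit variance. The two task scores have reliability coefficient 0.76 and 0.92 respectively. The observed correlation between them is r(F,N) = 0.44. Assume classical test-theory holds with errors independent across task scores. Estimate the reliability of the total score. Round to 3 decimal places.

0.889

Var(F+N) = 2 + 2·[0.44] = 2 + 0.88 = 2.88.
Under uncorrelated errors the observed covariances equal the true-score covariances, so only the own-variance terms attenuate.
True-score variance = [0.76 + 0.92] + 0.88 = 1.68 + 0.88 = 2.56.
Reliability = 2.56 / 2.88 = 0.889.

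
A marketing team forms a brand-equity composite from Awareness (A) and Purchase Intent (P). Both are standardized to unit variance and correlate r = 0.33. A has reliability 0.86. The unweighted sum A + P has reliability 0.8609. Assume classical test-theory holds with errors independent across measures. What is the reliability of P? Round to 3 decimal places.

Var(A+P) = 2 + 2·0.33 = 2.660.
True-score variance = ρ_A + ρ_P + 2·0.33, so 0.8609 = (0.86 + ρ_P + 0.66) / 2.660.
ρ_P = 0.8609·2.660 − 0.86 − 0.66 = 0.770.

0.770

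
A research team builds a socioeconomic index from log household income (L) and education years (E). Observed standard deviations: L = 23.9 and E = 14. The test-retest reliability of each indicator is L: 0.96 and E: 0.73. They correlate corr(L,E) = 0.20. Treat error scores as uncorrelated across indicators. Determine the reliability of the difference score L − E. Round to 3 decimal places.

Var(L−E) = 23.9² + 14² − 2·23.9·14·0.20 = 767.21 − 133.84 = 633.37.
Because errors are independent across components, Cov(Tᵢ,Tⱼ) = Cov(Xᵢ,Xⱼ); the off-diagonal part of the true-score variance is the same as above.
True-score variance = [23.9²·0.96 + 14²·0.73] − 133.84 = 691.442 − 133.84 = 557.602.
Reliability = 557.602 / 633.37 = 0.880.

0.880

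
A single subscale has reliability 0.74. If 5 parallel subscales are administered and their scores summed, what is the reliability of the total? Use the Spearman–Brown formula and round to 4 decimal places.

ρ_k = kρ / (1 + (k−1)ρ) = 5·0.74 / (1 + 4·0.74) = 3.700 / 3.960 = 0.9343.

0.9343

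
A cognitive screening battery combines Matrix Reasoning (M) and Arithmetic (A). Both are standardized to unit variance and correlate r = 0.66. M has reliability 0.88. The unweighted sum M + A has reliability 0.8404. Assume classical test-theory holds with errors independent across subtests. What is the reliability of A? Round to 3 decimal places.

0.590

Var(M+A) = 2 + 2·0.66 = 3.320.
True-score variance = ρ_M + ρ_A + 2·0.66, so 0.8404 = (0.88 + ρ_A + 1.32) / 3.320.
ρ_A = 0.8404·3.320 − 0.88 − 1.32 = 0.590.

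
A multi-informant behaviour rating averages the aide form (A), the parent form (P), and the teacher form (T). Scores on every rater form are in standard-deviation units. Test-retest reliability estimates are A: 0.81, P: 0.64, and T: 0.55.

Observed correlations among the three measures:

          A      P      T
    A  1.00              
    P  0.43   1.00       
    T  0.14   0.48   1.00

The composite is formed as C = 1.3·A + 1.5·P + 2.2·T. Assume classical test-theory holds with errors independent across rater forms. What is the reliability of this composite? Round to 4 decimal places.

0.7706

Var(C) = 1.3² + 1.5² + 2.2² + 2·[1.95·0.43 + 2.86·0.14 + 3.3·0.48] = 8.78 + 5.6458 = 14.4258.
Under uncorrelated errors the observed covariances equal the true-score covariances, so only the own-variance terms attenuate.
True-score variance = [1.3²·0.81 + 1.5²·0.64 + 2.2²·0.55] + 5.6458 = 5.4709 + 5.6458 = 11.1167.
Reliability = 11.1167 / 14.4258 = 0.7706.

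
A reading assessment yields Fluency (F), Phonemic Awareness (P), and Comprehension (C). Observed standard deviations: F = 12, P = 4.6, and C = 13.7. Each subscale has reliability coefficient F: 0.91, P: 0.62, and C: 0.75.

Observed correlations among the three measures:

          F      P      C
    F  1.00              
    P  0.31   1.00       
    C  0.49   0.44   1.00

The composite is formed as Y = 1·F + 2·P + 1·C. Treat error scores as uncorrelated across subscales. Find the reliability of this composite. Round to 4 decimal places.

0.8784

Var(Y) = 12² + 2²·4.6² + 13.7² + 2·[2·12·4.6·0.31 + 12·13.7·0.49 + 2·4.6·13.7·0.44] = 416.33 + 340.475 = 756.805.
Under uncorrelated errors the observed covariances equal the true-score covariances, so only the own-variance terms attenuate.
True-score variance = [12²·0.91 + 2²·4.6²·0.62 + 13.7²·0.75] + 340.475 = 324.284 + 340.475 = 664.759.
Reliability = 664.759 / 756.805 = 0.8784.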